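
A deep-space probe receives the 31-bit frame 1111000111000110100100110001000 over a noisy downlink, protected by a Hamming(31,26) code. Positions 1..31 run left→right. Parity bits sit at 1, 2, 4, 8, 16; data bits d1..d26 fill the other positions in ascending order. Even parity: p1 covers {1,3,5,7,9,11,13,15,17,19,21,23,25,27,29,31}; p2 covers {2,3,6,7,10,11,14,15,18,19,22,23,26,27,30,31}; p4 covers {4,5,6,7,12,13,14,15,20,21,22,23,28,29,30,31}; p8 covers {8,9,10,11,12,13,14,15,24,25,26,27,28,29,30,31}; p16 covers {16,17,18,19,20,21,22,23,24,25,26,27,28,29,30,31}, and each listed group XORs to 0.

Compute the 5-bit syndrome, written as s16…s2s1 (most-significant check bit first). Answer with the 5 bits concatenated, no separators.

11000

s1 (pos 1,3,5,7,9,11,13,15,17,19,21,23,25,27,29,31): 1⊕1⊕0⊕0⊕1⊕0⊕0⊕1⊕1⊕0⊕0⊕1⊕0⊕0⊕0⊕0 = 0
s2 (pos 2,3,6,7,10,11,14,15,18,19,22,23,26,27,30,31): 1⊕1⊕0⊕0⊕1⊕0⊕1⊕1⊕0⊕0⊕0⊕1⊕0⊕0⊕0⊕0 = 0
s4 (pos 4,5,6,7,12,13,14,15,20,21,22,23,28,29,30,31): 1⊕0⊕0⊕0⊕0⊕0⊕1⊕1⊕1⊕0⊕0⊕1⊕1⊕0⊕0⊕0 = 0
s8 (pos 8,9,10,11,12,13,14,15,24,25,26,27,28,29,30,31): 1⊕1⊕1⊕0⊕0⊕0⊕1⊕1⊕1⊕0⊕0⊕0⊕1⊕0⊕0⊕0 = 1
s16 (pos 16,17,18,19,20,21,22,23,24,25,26,27,28,29,30,31): 0⊕1⊕0⊕0⊕1⊕0⊕0⊕1⊕1⊕0⊕0⊕0⊕1⊕0⊕0⊕0 = 1
Syndrome s16…s1 = 11000 → error at position 24.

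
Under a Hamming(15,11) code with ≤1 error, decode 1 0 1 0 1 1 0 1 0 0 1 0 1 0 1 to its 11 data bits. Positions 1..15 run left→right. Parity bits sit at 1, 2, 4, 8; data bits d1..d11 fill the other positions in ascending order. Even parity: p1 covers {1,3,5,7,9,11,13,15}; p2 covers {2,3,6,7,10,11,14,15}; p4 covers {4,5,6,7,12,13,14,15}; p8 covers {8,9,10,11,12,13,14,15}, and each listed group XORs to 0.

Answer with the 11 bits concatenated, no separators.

11100010101

s1 (pos 1,3,5,7,9,11,13,15): 1⊕1⊕1⊕0⊕0⊕1⊕1⊕1 = 0
s2 (pos 2,3,6,7,10,11,14,15): 0⊕1⊕1⊕0⊕0⊕1⊕0⊕1 = 0
s4 (pos 4,5,6,7,12,13,14,15): 0⊕1⊕1⊕0⊕0⊕1⊕0⊕1 = 0
s8 (pos 8,9,10,11,12,13,14,15): 1⊕0⊕0⊕1⊕0⊕1⊕0⊕1 = 0
Syndrome s8…s1 = 0000 → no error.
Read data bits from positions 3,5,6,7,9,10,11,12,13,14,15: 11100010101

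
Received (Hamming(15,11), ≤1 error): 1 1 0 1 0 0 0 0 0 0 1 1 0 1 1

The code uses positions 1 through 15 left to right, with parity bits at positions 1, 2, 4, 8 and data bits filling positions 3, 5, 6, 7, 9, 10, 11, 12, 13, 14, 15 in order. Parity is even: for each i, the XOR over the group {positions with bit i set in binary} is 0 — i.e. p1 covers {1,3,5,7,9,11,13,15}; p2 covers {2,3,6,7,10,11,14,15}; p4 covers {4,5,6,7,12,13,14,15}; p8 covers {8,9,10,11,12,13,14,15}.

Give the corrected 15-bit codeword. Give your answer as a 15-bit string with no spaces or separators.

s1 (pos 1,3,5,7,9,11,13,15): 1⊕0⊕0⊕0⊕0⊕1⊕0⊕1 = 1
s2 (pos 2,3,6,7,10,11,14,15): 1⊕0⊕0⊕0⊕0⊕1⊕1⊕1 = 0
s4 (pos 4,5,6,7,12,13,14,15): 1⊕0⊕0⊕0⊕1⊕0⊕1⊕1 = 0
s8 (pos 8,9,10,11,12,13,14,15): 0⊕0⊕0⊕1⊕1⊕0⊕1⊕1 = 0
Syndrome s8…s1 = 0001 → error at position 1.
Flip position 1: 110100000011011 → 010100000011011

010100000011011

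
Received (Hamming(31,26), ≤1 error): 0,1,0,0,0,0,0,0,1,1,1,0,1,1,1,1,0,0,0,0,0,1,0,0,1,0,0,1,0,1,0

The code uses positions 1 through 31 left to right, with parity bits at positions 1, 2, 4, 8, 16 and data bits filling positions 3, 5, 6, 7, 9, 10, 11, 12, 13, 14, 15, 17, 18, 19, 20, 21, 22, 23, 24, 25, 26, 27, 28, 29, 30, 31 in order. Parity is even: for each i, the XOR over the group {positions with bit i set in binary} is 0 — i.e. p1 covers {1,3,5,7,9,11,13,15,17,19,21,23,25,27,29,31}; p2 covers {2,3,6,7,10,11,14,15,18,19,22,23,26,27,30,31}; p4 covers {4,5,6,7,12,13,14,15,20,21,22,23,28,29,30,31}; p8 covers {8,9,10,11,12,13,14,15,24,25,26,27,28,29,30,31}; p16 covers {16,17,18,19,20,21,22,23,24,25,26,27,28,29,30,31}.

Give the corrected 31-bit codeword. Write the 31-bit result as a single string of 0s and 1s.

0100000011101111000001001011010

s1 (pos 1,3,5,7,9,11,13,15,17,19,21,23,25,27,29,31): 0⊕0⊕0⊕0⊕1⊕1⊕1⊕1⊕0⊕0⊕0⊕0⊕1⊕0⊕0⊕0 = 1
s2 (pos 2,3,6,7,10,11,14,15,18,19,22,23,26,27,30,31): 1⊕0⊕0⊕0⊕1⊕1⊕1⊕1⊕0⊕0⊕1⊕0⊕0⊕0⊕1⊕0 = 1
s4 (pos 4,5,6,7,12,13,14,15,20,21,22,23,28,29,30,31): 0⊕0⊕0⊕0⊕0⊕1⊕1⊕1⊕0⊕0⊕1⊕0⊕1⊕0⊕1⊕0 = 0
s8 (pos 8,9,10,11,12,13,14,15,24,25,26,27,28,29,30,31): 0⊕1⊕1⊕1⊕0⊕1⊕1⊕1⊕0⊕1⊕0⊕0⊕1⊕0⊕1⊕0 = 1
s16 (pos 16,17,18,19,20,21,22,23,24,25,26,27,28,29,30,31): 1⊕0⊕0⊕0⊕0⊕0⊕1⊕0⊕0⊕1⊕0⊕0⊕1⊕0⊕1⊕0 = 1
Syndrome s16…s1 = 11011 → error at position 27.
Flip position 27: 0100000011101111000001001001010 → 0100000011101111000001001011010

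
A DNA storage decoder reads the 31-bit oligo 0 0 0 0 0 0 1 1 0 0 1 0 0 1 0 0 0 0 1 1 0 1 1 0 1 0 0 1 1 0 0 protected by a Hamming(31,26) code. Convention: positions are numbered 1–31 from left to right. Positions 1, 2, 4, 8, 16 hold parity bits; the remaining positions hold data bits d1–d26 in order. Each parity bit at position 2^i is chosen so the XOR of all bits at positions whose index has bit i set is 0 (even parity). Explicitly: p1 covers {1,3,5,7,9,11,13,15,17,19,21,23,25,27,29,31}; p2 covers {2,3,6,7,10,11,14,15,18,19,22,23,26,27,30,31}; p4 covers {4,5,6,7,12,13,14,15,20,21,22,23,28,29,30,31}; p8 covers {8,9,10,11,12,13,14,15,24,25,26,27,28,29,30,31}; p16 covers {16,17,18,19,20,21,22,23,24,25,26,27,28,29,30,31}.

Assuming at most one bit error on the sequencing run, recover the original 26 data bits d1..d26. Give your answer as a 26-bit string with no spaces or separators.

00010010010001001101001100

s1 (pos 1,3,5,7,9,11,13,15,17,19,21,23,25,27,29,31): 0⊕0⊕0⊕1⊕0⊕1⊕0⊕0⊕0⊕1⊕0⊕1⊕1⊕0⊕1⊕0 = 0
s2 (pos 2,3,6,7,10,11,14,15,18,19,22,23,26,27,30,31): 0⊕0⊕0⊕1⊕0⊕1⊕1⊕0⊕0⊕1⊕1⊕1⊕0⊕0⊕0⊕0 = 0
s4 (pos 4,5,6,7,12,13,14,15,20,21,22,23,28,29,30,31): 0⊕0⊕0⊕1⊕0⊕0⊕1⊕0⊕1⊕0⊕1⊕1⊕1⊕1⊕0⊕0 = 1
s8 (pos 8,9,10,11,12,13,14,15,24,25,26,27,28,29,30,31): 1⊕0⊕0⊕1⊕0⊕0⊕1⊕0⊕0⊕1⊕0⊕0⊕1⊕1⊕0⊕0 = 0
s16 (pos 16,17,18,19,20,21,22,23,24,25,26,27,28,29,30,31): 0⊕0⊕0⊕1⊕1⊕0⊕1⊕1⊕0⊕1⊕0⊕0⊕1⊕1⊕0⊕0 = 1
Syndrome s16…s1 = 10100 → error at position 20.
Flip position 20: 0000001100100100001101101001100 → 0000001100100100001001101001100
Read data bits from positions 3,5,6,7,9,10,11,12,13,14,15,17,18,19,20,21,22,23,24,25,26,27,28,29,30,31: 00010010010001001101001100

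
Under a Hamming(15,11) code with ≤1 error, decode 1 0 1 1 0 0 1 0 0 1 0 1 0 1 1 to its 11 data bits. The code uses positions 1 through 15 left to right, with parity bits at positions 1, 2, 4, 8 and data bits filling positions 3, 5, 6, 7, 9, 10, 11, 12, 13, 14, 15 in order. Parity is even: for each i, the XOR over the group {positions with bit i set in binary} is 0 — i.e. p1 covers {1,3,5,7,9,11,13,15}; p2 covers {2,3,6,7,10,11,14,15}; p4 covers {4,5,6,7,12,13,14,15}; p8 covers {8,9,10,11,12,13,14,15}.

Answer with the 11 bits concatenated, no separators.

10110101011

s1 (pos 1,3,5,7,9,11,13,15): 1⊕1⊕0⊕1⊕0⊕0⊕0⊕1 = 0
s2 (pos 2,3,6,7,10,11,14,15): 0⊕1⊕0⊕1⊕1⊕0⊕1⊕1 = 1
s4 (pos 4,5,6,7,12,13,14,15): 1⊕0⊕0⊕1⊕1⊕0⊕1⊕1 = 1
s8 (pos 8,9,10,11,12,13,14,15): 0⊕0⊕1⊕0⊕1⊕0⊕1⊕1 = 0
Syndrome s8…s1 = 0110 → error at position 6.
Flip position 6: 101100100101011 → 101101100101011
Read data bits from positions 3,5,6,7,9,10,11,12,13,14,15: 10110101011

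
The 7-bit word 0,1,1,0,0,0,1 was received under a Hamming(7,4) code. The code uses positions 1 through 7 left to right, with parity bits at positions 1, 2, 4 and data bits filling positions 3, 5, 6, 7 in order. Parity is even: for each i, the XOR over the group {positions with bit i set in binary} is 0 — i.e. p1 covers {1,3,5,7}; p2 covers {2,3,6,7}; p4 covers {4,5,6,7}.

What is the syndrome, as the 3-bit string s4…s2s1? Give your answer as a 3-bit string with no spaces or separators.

110

s1 (pos 1,3,5,7): 0⊕1⊕0⊕1 = 0
s2 (pos 2,3,6,7): 1⊕1⊕0⊕1 = 1
s4 (pos 4,5,6,7): 0⊕0⊕0⊕1 = 1
Syndrome s4…s1 = 110 → error at position 6.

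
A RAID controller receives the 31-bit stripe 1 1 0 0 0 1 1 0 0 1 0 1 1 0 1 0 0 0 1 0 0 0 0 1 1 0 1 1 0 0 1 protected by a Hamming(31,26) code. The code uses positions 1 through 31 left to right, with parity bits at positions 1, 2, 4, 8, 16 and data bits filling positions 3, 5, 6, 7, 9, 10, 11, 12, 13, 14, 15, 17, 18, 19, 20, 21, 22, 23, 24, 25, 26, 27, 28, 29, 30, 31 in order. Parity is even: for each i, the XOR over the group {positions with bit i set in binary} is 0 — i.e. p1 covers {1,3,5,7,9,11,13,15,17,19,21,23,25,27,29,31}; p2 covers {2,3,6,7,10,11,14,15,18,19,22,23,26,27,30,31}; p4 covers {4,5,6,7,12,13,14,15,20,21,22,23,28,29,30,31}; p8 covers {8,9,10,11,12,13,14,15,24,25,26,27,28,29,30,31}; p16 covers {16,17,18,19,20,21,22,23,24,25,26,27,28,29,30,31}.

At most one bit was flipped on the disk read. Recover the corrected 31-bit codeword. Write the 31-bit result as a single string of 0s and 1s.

1100011001001010001000011011001

s1 (pos 1,3,5,7,9,11,13,15,17,19,21,23,25,27,29,31): 1⊕0⊕0⊕1⊕0⊕0⊕1⊕1⊕0⊕1⊕0⊕0⊕1⊕1⊕0⊕1 = 0
s2 (pos 2,3,6,7,10,11,14,15,18,19,22,23,26,27,30,31): 1⊕0⊕1⊕1⊕1⊕0⊕0⊕1⊕0⊕1⊕0⊕0⊕0⊕1⊕0⊕1 = 0
s4 (pos 4,5,6,7,12,13,14,15,20,21,22,23,28,29,30,31): 0⊕0⊕1⊕1⊕1⊕1⊕0⊕1⊕0⊕0⊕0⊕0⊕1⊕0⊕0⊕1 = 1
s8 (pos 8,9,10,11,12,13,14,15,24,25,26,27,28,29,30,31): 0⊕0⊕1⊕0⊕1⊕1⊕0⊕1⊕1⊕1⊕0⊕1⊕1⊕0⊕0⊕1 = 1
s16 (pos 16,17,18,19,20,21,22,23,24,25,26,27,28,29,30,31): 0⊕0⊕0⊕1⊕0⊕0⊕0⊕0⊕1⊕1⊕0⊕1⊕1⊕0⊕0⊕1 = 0
Syndrome s16…s1 = 01100 → error at position 12.
Flip position 12: 1100011001011010001000011011001 → 1100011001001010001000011011001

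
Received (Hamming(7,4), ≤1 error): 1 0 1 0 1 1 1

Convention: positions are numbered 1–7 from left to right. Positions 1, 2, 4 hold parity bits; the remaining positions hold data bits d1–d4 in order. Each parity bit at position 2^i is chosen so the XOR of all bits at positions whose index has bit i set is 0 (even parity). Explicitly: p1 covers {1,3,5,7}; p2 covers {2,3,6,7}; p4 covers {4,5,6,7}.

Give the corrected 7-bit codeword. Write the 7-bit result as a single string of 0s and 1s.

1010101

s1 (pos 1,3,5,7): 1⊕1⊕1⊕1 = 0
s2 (pos 2,3,6,7): 0⊕1⊕1⊕1 = 1
s4 (pos 4,5,6,7): 0⊕1⊕1⊕1 = 1
Syndrome s4…s1 = 110 → error at position 6.
Flip position 6: 1010111 → 1010101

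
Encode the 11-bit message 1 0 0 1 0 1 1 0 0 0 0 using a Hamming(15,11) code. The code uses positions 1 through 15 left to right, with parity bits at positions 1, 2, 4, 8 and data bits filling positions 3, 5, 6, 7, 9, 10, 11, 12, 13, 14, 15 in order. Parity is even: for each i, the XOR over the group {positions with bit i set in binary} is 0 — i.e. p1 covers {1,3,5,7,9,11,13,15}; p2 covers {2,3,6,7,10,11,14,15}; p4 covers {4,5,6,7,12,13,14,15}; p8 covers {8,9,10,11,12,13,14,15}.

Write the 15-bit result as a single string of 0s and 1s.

101100100110000

Place data at non-parity positions: p1 p2 1 p4 0 0 1 p8 0 1 1 0 0 0 0
p1 (pos 1,3,5,7,9,11,13,15): XOR of data positions = 1⊕0⊕1⊕0⊕1⊕0⊕0 = 1
p2 (pos 2,3,6,7,10,11,14,15): XOR of data positions = 1⊕0⊕1⊕1⊕1⊕0⊕0 = 0
p4 (pos 4,5,6,7,12,13,14,15): XOR of data positions = 0⊕0⊕1⊕0⊕0⊕0⊕0 = 1
p8 (pos 8,9,10,11,12,13,14,15): XOR of data positions = 0⊕1⊕1⊕0⊕0⊕0⊕0 = 0
Codeword: 101100100110000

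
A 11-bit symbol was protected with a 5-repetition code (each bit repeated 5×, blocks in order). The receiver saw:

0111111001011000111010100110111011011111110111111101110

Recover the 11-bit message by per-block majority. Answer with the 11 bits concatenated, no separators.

11010111111

Block 1 (01111): 4 ones → 1
Block 2 (11001): 3 ones → 1
Block 3 (01100): 2 ones → 0
Block 4 (01110): 3 ones → 1
Block 5 (10100): 2 ones → 0
Block 6 (11011): 4 ones → 1
Block 7 (10110): 3 ones → 1
Block 8 (11111): 5 ones → 1
Block 9 (11011): 4 ones → 1
Block 10 (11111): 5 ones → 1
Block 11 (01110): 3 ones → 1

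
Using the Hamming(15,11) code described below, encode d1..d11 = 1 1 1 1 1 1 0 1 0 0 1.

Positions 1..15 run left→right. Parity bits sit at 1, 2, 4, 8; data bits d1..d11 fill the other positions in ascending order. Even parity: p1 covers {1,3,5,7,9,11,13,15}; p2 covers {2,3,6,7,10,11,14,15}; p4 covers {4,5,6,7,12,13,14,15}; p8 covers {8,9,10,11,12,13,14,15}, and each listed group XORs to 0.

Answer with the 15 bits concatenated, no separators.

Place data at non-parity positions: p1 p2 1 p4 1 1 1 p8 1 1 0 1 0 0 1
p1 (pos 1,3,5,7,9,11,13,15): XOR of data positions = 1⊕1⊕1⊕1⊕0⊕0⊕1 = 1
p2 (pos 2,3,6,7,10,11,14,15): XOR of data positions = 1⊕1⊕1⊕1⊕0⊕0⊕1 = 1
p4 (pos 4,5,6,7,12,13,14,15): XOR of data positions = 1⊕1⊕1⊕1⊕0⊕0⊕1 = 1
p8 (pos 8,9,10,11,12,13,14,15): XOR of data positions = 1⊕1⊕0⊕1⊕0⊕0⊕1 = 0
Codeword: 111111101101001

111111101101001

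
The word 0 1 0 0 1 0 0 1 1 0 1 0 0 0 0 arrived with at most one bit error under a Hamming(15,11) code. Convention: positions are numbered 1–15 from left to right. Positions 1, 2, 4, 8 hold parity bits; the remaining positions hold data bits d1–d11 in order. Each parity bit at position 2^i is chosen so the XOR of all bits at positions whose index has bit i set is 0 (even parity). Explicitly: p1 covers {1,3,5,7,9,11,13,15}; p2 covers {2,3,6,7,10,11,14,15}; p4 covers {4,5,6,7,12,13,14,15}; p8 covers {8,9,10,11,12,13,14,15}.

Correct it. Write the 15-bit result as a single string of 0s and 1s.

s1 (pos 1,3,5,7,9,11,13,15): 0⊕0⊕1⊕0⊕1⊕1⊕0⊕0 = 1
s2 (pos 2,3,6,7,10,11,14,15): 1⊕0⊕0⊕0⊕0⊕1⊕0⊕0 = 0
s4 (pos 4,5,6,7,12,13,14,15): 0⊕1⊕0⊕0⊕0⊕0⊕0⊕0 = 1
s8 (pos 8,9,10,11,12,13,14,15): 1⊕1⊕0⊕1⊕0⊕0⊕0⊕0 = 1
Syndrome s8…s1 = 1101 → error at position 13.
Flip position 13: 010010011010000 → 010010011010100

010010011010100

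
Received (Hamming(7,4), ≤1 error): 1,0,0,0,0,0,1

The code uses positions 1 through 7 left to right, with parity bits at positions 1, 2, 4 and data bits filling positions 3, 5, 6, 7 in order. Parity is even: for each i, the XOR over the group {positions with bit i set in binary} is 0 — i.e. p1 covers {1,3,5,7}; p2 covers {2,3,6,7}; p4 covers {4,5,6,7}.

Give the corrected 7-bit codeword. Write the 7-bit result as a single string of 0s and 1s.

1000011

s1 (pos 1,3,5,7): 1⊕0⊕0⊕1 = 0
s2 (pos 2,3,6,7): 0⊕0⊕0⊕1 = 1
s4 (pos 4,5,6,7): 0⊕0⊕0⊕1 = 1
Syndrome s4…s1 = 110 → error at position 6.
Flip position 6: 1000001 → 1000011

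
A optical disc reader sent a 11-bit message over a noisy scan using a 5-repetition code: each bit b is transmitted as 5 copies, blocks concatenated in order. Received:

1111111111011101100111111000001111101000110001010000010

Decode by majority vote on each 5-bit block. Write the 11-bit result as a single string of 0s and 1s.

11111010000

Block 1 (11111): 5 ones → 1
Block 2 (11111): 5 ones → 1
Block 3 (01110): 3 ones → 1
Block 4 (11001): 3 ones → 1
Block 5 (11111): 5 ones → 1
Block 6 (00000): 0 ones → 0
Block 7 (11111): 5 ones → 1
Block 8 (01000): 1 one → 0
Block 9 (11000): 2 ones → 0
Block 10 (10100): 2 ones → 0
Block 11 (00010): 1 one → 0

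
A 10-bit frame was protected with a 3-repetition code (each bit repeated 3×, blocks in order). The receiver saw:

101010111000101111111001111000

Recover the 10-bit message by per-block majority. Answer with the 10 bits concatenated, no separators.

Block 1 (101): 2 ones → 1
Block 2 (010): 1 one → 0
Block 3 (111): 3 ones → 1
Block 4 (000): 0 ones → 0
Block 5 (101): 2 ones → 1
Block 6 (111): 3 ones → 1
Block 7 (111): 3 ones → 1
Block 8 (001): 1 one → 0
Block 9 (111): 3 ones → 1
Block 10 (000): 0 ones → 0

1010111010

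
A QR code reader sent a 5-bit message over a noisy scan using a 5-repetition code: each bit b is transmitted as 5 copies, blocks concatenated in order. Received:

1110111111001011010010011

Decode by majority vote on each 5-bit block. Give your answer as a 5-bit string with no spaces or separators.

11001

Block 1 (11101): 4 ones → 1
Block 2 (11111): 5 ones → 1
Block 3 (00101): 2 ones → 0
Block 4 (10100): 2 ones → 0
Block 5 (10011): 3 ones → 1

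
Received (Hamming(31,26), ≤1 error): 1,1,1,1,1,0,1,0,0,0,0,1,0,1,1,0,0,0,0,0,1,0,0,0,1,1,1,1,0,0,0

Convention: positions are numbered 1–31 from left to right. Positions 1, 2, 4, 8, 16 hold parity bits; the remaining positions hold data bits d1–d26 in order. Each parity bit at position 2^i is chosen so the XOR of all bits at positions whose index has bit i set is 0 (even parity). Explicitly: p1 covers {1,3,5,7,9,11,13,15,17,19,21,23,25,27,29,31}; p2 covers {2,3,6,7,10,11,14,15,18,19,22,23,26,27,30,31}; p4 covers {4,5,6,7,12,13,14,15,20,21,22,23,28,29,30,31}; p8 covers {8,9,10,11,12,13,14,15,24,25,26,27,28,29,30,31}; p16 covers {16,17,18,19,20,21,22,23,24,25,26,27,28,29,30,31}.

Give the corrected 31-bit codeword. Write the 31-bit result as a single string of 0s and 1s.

1111101000010110000010001011000

s1 (pos 1,3,5,7,9,11,13,15,17,19,21,23,25,27,29,31): 1⊕1⊕1⊕1⊕0⊕0⊕0⊕1⊕0⊕0⊕1⊕0⊕1⊕1⊕0⊕0 = 0
s2 (pos 2,3,6,7,10,11,14,15,18,19,22,23,26,27,30,31): 1⊕1⊕0⊕1⊕0⊕0⊕1⊕1⊕0⊕0⊕0⊕0⊕1⊕1⊕0⊕0 = 1
s4 (pos 4,5,6,7,12,13,14,15,20,21,22,23,28,29,30,31): 1⊕1⊕0⊕1⊕1⊕0⊕1⊕1⊕0⊕1⊕0⊕0⊕1⊕0⊕0⊕0 = 0
s8 (pos 8,9,10,11,12,13,14,15,24,25,26,27,28,29,30,31): 0⊕0⊕0⊕0⊕1⊕0⊕1⊕1⊕0⊕1⊕1⊕1⊕1⊕0⊕0⊕0 = 1
s16 (pos 16,17,18,19,20,21,22,23,24,25,26,27,28,29,30,31): 0⊕0⊕0⊕0⊕0⊕1⊕0⊕0⊕0⊕1⊕1⊕1⊕1⊕0⊕0⊕0 = 1
Syndrome s16…s1 = 11010 → error at position 26.
Flip position 26: 1111101000010110000010001111000 → 1111101000010110000010001011000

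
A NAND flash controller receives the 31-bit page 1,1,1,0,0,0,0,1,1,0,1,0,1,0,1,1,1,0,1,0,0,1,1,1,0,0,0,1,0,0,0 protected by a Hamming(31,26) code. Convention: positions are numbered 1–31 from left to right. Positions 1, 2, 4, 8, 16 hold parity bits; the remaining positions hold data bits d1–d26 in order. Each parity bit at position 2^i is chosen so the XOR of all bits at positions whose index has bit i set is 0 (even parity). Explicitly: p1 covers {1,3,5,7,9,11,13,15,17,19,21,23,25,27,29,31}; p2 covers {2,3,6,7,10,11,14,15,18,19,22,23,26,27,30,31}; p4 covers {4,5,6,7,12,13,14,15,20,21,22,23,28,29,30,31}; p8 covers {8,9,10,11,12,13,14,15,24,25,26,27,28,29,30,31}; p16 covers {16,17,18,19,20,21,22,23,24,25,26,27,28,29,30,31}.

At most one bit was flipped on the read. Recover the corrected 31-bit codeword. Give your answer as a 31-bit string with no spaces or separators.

1110000110101011101001110001001

s1 (pos 1,3,5,7,9,11,13,15,17,19,21,23,25,27,29,31): 1⊕1⊕0⊕0⊕1⊕1⊕1⊕1⊕1⊕1⊕0⊕1⊕0⊕0⊕0⊕0 = 1
s2 (pos 2,3,6,7,10,11,14,15,18,19,22,23,26,27,30,31): 1⊕1⊕0⊕0⊕0⊕1⊕0⊕1⊕0⊕1⊕1⊕1⊕0⊕0⊕0⊕0 = 1
s4 (pos 4,5,6,7,12,13,14,15,20,21,22,23,28,29,30,31): 0⊕0⊕0⊕0⊕0⊕1⊕0⊕1⊕0⊕0⊕1⊕1⊕1⊕0⊕0⊕0 = 1
s8 (pos 8,9,10,11,12,13,14,15,24,25,26,27,28,29,30,31): 1⊕1⊕0⊕1⊕0⊕1⊕0⊕1⊕1⊕0⊕0⊕0⊕1⊕0⊕0⊕0 = 1
s16 (pos 16,17,18,19,20,21,22,23,24,25,26,27,28,29,30,31): 1⊕1⊕0⊕1⊕0⊕0⊕1⊕1⊕1⊕0⊕0⊕0⊕1⊕0⊕0⊕0 = 1
Syndrome s16…s1 = 11111 → error at position 31.
Flip position 31: 1110000110101011101001110001000 → 1110000110101011101001110001001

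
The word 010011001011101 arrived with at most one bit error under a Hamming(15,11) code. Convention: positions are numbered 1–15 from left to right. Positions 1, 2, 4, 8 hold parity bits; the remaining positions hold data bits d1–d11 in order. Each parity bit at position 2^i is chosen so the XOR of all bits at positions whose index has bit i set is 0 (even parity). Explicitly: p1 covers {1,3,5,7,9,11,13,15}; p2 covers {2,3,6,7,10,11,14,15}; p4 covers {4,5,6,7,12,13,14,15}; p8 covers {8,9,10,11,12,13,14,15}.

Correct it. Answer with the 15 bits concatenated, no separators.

s1 (pos 1,3,5,7,9,11,13,15): 0⊕0⊕1⊕0⊕1⊕1⊕1⊕1 = 1
s2 (pos 2,3,6,7,10,11,14,15): 1⊕0⊕1⊕0⊕0⊕1⊕0⊕1 = 0
s4 (pos 4,5,6,7,12,13,14,15): 0⊕1⊕1⊕0⊕1⊕1⊕0⊕1 = 1
s8 (pos 8,9,10,11,12,13,14,15): 0⊕1⊕0⊕1⊕1⊕1⊕0⊕1 = 1
Syndrome s8…s1 = 1101 → error at position 13.
Flip position 13: 010011001011101 → 010011001011001

010011001011001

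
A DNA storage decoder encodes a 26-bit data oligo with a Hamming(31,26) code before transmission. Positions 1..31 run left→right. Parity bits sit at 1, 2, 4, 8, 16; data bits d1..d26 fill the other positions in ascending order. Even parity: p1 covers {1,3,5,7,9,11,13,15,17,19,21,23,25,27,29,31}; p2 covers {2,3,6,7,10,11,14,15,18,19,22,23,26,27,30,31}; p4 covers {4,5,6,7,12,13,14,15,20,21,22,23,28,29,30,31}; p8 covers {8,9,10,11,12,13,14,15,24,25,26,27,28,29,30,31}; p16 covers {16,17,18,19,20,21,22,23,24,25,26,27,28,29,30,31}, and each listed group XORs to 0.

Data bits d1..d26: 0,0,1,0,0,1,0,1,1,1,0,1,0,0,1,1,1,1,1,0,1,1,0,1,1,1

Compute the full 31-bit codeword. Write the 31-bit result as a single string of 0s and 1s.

Place data at non-parity positions: p1 p2 0 p4 0 1 0 p8 0 1 0 1 1 1 0 p16 1 0 0 1 1 1 1 1 0 1 1 0 1 1 1
p1 (pos 1,3,5,7,9,11,13,15,17,19,21,23,25,27,29,31): XOR of data positions = 0⊕0⊕0⊕0⊕0⊕1⊕0⊕1⊕0⊕1⊕1⊕0⊕1⊕1⊕1 = 1
p2 (pos 2,3,6,7,10,11,14,15,18,19,22,23,26,27,30,31): XOR of data positions = 0⊕1⊕0⊕1⊕0⊕1⊕0⊕0⊕0⊕1⊕1⊕1⊕1⊕1⊕1 = 1
p4 (pos 4,5,6,7,12,13,14,15,20,21,22,23,28,29,30,31): XOR of data positions = 0⊕1⊕0⊕1⊕1⊕1⊕0⊕1⊕1⊕1⊕1⊕0⊕1⊕1⊕1 = 1
p8 (pos 8,9,10,11,12,13,14,15,24,25,26,27,28,29,30,31): XOR of data positions = 0⊕1⊕0⊕1⊕1⊕1⊕0⊕1⊕0⊕1⊕1⊕0⊕1⊕1⊕1 = 0
p16 (pos 16,17,18,19,20,21,22,23,24,25,26,27,28,29,30,31): XOR of data positions = 1⊕0⊕0⊕1⊕1⊕1⊕1⊕1⊕0⊕1⊕1⊕0⊕1⊕1⊕1 = 1
Codeword: 1101010001011101100111110110111

1101010001011101100111110110111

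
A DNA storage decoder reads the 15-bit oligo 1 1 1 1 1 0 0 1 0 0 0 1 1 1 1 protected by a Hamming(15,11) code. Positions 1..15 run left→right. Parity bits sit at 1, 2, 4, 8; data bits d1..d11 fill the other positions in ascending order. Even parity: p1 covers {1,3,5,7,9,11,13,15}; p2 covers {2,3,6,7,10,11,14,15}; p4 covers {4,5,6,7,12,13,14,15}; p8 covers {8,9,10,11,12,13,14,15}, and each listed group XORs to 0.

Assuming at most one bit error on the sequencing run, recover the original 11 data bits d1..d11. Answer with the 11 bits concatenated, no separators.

s1 (pos 1,3,5,7,9,11,13,15): 1⊕1⊕1⊕0⊕0⊕0⊕1⊕1 = 1
s2 (pos 2,3,6,7,10,11,14,15): 1⊕1⊕0⊕0⊕0⊕0⊕1⊕1 = 0
s4 (pos 4,5,6,7,12,13,14,15): 1⊕1⊕0⊕0⊕1⊕1⊕1⊕1 = 0
s8 (pos 8,9,10,11,12,13,14,15): 1⊕0⊕0⊕0⊕1⊕1⊕1⊕1 = 1
Syndrome s8…s1 = 1001 → error at position 9.
Flip position 9: 111110010001111 → 111110011001111
Read data bits from positions 3,5,6,7,9,10,11,12,13,14,15: 11001001111

11001001111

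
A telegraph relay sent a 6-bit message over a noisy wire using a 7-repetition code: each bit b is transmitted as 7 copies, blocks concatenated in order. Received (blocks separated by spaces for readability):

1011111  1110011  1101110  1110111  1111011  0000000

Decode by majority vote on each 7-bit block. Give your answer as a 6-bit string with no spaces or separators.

111110

Block 1 (1011111): 6 ones → 1
Block 2 (1110011): 5 ones → 1
Block 3 (1101110): 5 ones → 1
Block 4 (1110111): 6 ones → 1
Block 5 (1111011): 6 ones → 1
Block 6 (0000000): 0 ones → 0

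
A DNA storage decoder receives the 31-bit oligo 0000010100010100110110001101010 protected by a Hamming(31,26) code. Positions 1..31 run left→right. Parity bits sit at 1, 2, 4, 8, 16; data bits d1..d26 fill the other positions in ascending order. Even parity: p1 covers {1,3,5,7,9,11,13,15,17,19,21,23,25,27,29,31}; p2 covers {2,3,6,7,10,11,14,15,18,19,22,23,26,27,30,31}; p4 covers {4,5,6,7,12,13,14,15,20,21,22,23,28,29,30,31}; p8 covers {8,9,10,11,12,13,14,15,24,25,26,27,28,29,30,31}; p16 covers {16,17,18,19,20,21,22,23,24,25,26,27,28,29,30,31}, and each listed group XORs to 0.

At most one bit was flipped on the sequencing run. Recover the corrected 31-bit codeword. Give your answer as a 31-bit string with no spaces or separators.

0000010100010110110110001101010

s1 (pos 1,3,5,7,9,11,13,15,17,19,21,23,25,27,29,31): 0⊕0⊕0⊕0⊕0⊕0⊕0⊕0⊕1⊕0⊕1⊕0⊕1⊕0⊕0⊕0 = 1
s2 (pos 2,3,6,7,10,11,14,15,18,19,22,23,26,27,30,31): 0⊕0⊕1⊕0⊕0⊕0⊕1⊕0⊕1⊕0⊕0⊕0⊕1⊕0⊕1⊕0 = 1
s4 (pos 4,5,6,7,12,13,14,15,20,21,22,23,28,29,30,31): 0⊕0⊕1⊕0⊕1⊕0⊕1⊕0⊕1⊕1⊕0⊕0⊕1⊕0⊕1⊕0 = 1
s8 (pos 8,9,10,11,12,13,14,15,24,25,26,27,28,29,30,31): 1⊕0⊕0⊕0⊕1⊕0⊕1⊕0⊕0⊕1⊕1⊕0⊕1⊕0⊕1⊕0 = 1
s16 (pos 16,17,18,19,20,21,22,23,24,25,26,27,28,29,30,31): 0⊕1⊕1⊕0⊕1⊕1⊕0⊕0⊕0⊕1⊕1⊕0⊕1⊕0⊕1⊕0 = 0
Syndrome s16…s1 = 01111 → error at position 15.
Flip position 15: 0000010100010100110110001101010 → 0000010100010110110110001101010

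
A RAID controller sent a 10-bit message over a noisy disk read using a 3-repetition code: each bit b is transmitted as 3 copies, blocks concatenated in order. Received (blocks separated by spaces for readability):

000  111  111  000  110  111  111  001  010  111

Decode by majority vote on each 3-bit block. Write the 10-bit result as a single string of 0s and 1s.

0110111001

Block 1 (000): 0 ones → 0
Block 2 (111): 3 ones → 1
Block 3 (111): 3 ones → 1
Block 4 (000): 0 ones → 0
Block 5 (110): 2 ones → 1
Block 6 (111): 3 ones → 1
Block 7 (111): 3 ones → 1
Block 8 (001): 1 one → 0
Block 9 (010): 1 one → 0
Block 10 (111): 3 ones → 1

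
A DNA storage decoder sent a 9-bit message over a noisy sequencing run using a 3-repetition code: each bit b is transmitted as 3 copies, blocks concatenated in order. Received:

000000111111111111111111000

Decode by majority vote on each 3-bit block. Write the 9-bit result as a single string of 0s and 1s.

001111110

Block 1 (000): 0 ones → 0
Block 2 (000): 0 ones → 0
Block 3 (111): 3 ones → 1
Block 4 (111): 3 ones → 1
Block 5 (111): 3 ones → 1
Block 6 (111): 3 ones → 1
Block 7 (111): 3 ones → 1
Block 8 (111): 3 ones → 1
Block 9 (000): 0 ones → 0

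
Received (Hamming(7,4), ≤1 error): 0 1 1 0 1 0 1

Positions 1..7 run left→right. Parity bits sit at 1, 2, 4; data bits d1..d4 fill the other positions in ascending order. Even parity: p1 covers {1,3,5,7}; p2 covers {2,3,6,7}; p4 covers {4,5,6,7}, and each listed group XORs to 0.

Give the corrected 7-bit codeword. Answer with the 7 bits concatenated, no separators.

s1 (pos 1,3,5,7): 0⊕1⊕1⊕1 = 1
s2 (pos 2,3,6,7): 1⊕1⊕0⊕1 = 1
s4 (pos 4,5,6,7): 0⊕1⊕0⊕1 = 0
Syndrome s4…s1 = 011 → error at position 3.
Flip position 3: 0110101 → 0100101

0100101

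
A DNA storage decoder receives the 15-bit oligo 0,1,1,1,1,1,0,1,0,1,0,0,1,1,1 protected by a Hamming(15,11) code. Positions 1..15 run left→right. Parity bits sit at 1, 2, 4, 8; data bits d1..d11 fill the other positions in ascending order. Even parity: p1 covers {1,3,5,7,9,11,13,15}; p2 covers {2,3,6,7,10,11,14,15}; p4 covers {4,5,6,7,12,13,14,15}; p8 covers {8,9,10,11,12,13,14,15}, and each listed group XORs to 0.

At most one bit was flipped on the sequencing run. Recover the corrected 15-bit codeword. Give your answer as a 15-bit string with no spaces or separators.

s1 (pos 1,3,5,7,9,11,13,15): 0⊕1⊕1⊕0⊕0⊕0⊕1⊕1 = 0
s2 (pos 2,3,6,7,10,11,14,15): 1⊕1⊕1⊕0⊕1⊕0⊕1⊕1 = 0
s4 (pos 4,5,6,7,12,13,14,15): 1⊕1⊕1⊕0⊕0⊕1⊕1⊕1 = 0
s8 (pos 8,9,10,11,12,13,14,15): 1⊕0⊕1⊕0⊕0⊕1⊕1⊕1 = 1
Syndrome s8…s1 = 1000 → error at position 8.
Flip position 8: 011111010100111 → 011111000100111

011111000100111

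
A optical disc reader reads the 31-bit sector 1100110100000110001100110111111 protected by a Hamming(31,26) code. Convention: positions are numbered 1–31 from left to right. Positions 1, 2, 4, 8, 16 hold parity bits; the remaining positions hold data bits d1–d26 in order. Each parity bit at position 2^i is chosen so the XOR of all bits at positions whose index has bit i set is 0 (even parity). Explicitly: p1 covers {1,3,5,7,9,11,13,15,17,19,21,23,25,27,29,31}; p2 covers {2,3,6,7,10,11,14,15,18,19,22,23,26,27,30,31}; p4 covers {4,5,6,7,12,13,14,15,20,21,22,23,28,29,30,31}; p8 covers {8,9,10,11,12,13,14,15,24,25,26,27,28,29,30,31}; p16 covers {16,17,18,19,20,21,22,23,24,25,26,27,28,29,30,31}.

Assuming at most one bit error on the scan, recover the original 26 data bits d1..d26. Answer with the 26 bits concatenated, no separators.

s1 (pos 1,3,5,7,9,11,13,15,17,19,21,23,25,27,29,31): 1⊕0⊕1⊕0⊕0⊕0⊕0⊕1⊕0⊕1⊕0⊕1⊕0⊕1⊕1⊕1 = 0
s2 (pos 2,3,6,7,10,11,14,15,18,19,22,23,26,27,30,31): 1⊕0⊕1⊕0⊕0⊕0⊕1⊕1⊕0⊕1⊕0⊕1⊕1⊕1⊕1⊕1 = 0
s4 (pos 4,5,6,7,12,13,14,15,20,21,22,23,28,29,30,31): 0⊕1⊕1⊕0⊕0⊕0⊕1⊕1⊕1⊕0⊕0⊕1⊕1⊕1⊕1⊕1 = 0
s8 (pos 8,9,10,11,12,13,14,15,24,25,26,27,28,29,30,31): 1⊕0⊕0⊕0⊕0⊕0⊕1⊕1⊕1⊕0⊕1⊕1⊕1⊕1⊕1⊕1 = 0
s16 (pos 16,17,18,19,20,21,22,23,24,25,26,27,28,29,30,31): 0⊕0⊕0⊕1⊕1⊕0⊕0⊕1⊕1⊕0⊕1⊕1⊕1⊕1⊕1⊕1 = 0
Syndrome s16…s1 = 00000 → no error.
Read data bits from positions 3,5,6,7,9,10,11,12,13,14,15,17,18,19,20,21,22,23,24,25,26,27,28,29,30,31: 01100000011001100110111111

01100000011001100110111111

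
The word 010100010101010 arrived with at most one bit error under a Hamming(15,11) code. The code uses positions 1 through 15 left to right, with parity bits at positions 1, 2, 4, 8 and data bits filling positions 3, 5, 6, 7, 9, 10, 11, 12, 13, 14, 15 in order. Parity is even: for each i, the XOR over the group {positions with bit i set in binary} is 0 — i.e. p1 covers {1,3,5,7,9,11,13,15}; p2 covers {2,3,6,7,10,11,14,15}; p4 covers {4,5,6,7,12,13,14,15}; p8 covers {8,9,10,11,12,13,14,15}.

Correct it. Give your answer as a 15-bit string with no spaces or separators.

s1 (pos 1,3,5,7,9,11,13,15): 0⊕0⊕0⊕0⊕0⊕0⊕0⊕0 = 0
s2 (pos 2,3,6,7,10,11,14,15): 1⊕0⊕0⊕0⊕1⊕0⊕1⊕0 = 1
s4 (pos 4,5,6,7,12,13,14,15): 1⊕0⊕0⊕0⊕1⊕0⊕1⊕0 = 1
s8 (pos 8,9,10,11,12,13,14,15): 1⊕0⊕1⊕0⊕1⊕0⊕1⊕0 = 0
Syndrome s8…s1 = 0110 → error at position 6.
Flip position 6: 010100010101010 → 010101010101010

010101010101010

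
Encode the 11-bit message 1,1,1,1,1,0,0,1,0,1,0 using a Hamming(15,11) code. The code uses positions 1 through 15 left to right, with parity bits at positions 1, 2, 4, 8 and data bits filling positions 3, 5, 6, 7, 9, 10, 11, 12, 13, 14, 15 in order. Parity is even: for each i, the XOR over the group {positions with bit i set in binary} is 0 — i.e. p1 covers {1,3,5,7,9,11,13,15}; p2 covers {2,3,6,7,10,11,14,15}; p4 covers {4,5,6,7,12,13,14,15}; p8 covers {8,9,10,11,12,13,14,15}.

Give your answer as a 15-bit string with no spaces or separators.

001111111001010

Place data at non-parity positions: p1 p2 1 p4 1 1 1 p8 1 0 0 1 0 1 0
p1 (pos 1,3,5,7,9,11,13,15): XOR of data positions = 1⊕1⊕1⊕1⊕0⊕0⊕0 = 0
p2 (pos 2,3,6,7,10,11,14,15): XOR of data positions = 1⊕1⊕1⊕0⊕0⊕1⊕0 = 0
p4 (pos 4,5,6,7,12,13,14,15): XOR of data positions = 1⊕1⊕1⊕1⊕0⊕1⊕0 = 1
p8 (pos 8,9,10,11,12,13,14,15): XOR of data positions = 1⊕0⊕0⊕1⊕0⊕1⊕0 = 1
Codeword: 001111111001010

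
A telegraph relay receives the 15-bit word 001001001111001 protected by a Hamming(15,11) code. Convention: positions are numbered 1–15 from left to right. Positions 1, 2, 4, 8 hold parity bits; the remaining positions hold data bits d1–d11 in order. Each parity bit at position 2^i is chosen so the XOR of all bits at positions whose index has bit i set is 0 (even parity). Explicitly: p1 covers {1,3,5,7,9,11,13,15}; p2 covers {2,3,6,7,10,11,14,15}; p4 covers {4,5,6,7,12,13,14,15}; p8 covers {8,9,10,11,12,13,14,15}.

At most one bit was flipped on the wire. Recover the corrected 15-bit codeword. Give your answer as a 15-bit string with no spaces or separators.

001001001111011

s1 (pos 1,3,5,7,9,11,13,15): 0⊕1⊕0⊕0⊕1⊕1⊕0⊕1 = 0
s2 (pos 2,3,6,7,10,11,14,15): 0⊕1⊕1⊕0⊕1⊕1⊕0⊕1 = 1
s4 (pos 4,5,6,7,12,13,14,15): 0⊕0⊕1⊕0⊕1⊕0⊕0⊕1 = 1
s8 (pos 8,9,10,11,12,13,14,15): 0⊕1⊕1⊕1⊕1⊕0⊕0⊕1 = 1
Syndrome s8…s1 = 1110 → error at position 14.
Flip position 14: 001001001111001 → 001001001111011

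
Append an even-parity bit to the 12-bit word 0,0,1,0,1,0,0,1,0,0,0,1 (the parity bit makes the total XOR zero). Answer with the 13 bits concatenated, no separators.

XOR of the 12 data bits: 0⊕0⊕1⊕0⊕1⊕0⊕0⊕1⊕0⊕0⊕0⊕1 = 0
Parity bit = 0 (so all 13 bits XOR to 0).

0010100100010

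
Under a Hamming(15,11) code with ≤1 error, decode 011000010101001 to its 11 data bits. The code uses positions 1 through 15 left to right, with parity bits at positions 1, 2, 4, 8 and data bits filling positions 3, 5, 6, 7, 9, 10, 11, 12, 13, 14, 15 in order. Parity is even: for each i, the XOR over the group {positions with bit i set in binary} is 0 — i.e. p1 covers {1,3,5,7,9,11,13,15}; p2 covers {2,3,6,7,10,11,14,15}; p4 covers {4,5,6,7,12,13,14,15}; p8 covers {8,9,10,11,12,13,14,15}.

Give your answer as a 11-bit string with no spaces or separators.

10000101001

s1 (pos 1,3,5,7,9,11,13,15): 0⊕1⊕0⊕0⊕0⊕0⊕0⊕1 = 0
s2 (pos 2,3,6,7,10,11,14,15): 1⊕1⊕0⊕0⊕1⊕0⊕0⊕1 = 0
s4 (pos 4,5,6,7,12,13,14,15): 0⊕0⊕0⊕0⊕1⊕0⊕0⊕1 = 0
s8 (pos 8,9,10,11,12,13,14,15): 1⊕0⊕1⊕0⊕1⊕0⊕0⊕1 = 0
Syndrome s8…s1 = 0000 → no error.
Read data bits from positions 3,5,6,7,9,10,11,12,13,14,15: 10000101001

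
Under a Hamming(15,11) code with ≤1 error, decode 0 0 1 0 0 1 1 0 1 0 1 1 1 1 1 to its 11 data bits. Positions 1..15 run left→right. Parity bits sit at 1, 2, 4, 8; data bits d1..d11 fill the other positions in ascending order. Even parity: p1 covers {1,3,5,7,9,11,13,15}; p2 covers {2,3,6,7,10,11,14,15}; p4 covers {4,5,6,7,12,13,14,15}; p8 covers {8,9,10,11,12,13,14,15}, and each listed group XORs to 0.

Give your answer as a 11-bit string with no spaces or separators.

10111011111

s1 (pos 1,3,5,7,9,11,13,15): 0⊕1⊕0⊕1⊕1⊕1⊕1⊕1 = 0
s2 (pos 2,3,6,7,10,11,14,15): 0⊕1⊕1⊕1⊕0⊕1⊕1⊕1 = 0
s4 (pos 4,5,6,7,12,13,14,15): 0⊕0⊕1⊕1⊕1⊕1⊕1⊕1 = 0
s8 (pos 8,9,10,11,12,13,14,15): 0⊕1⊕0⊕1⊕1⊕1⊕1⊕1 = 0
Syndrome s8…s1 = 0000 → no error.
Read data bits from positions 3,5,6,7,9,10,11,12,13,14,15: 10111011111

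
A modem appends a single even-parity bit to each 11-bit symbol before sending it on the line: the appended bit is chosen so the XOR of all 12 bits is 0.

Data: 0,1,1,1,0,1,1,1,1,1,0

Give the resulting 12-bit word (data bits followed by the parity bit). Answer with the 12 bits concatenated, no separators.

XOR of the 11 data bits: 0⊕1⊕1⊕1⊕0⊕1⊕1⊕1⊕1⊕1⊕0 = 0
Parity bit = 0 (so all 12 bits XOR to 0).

011101111100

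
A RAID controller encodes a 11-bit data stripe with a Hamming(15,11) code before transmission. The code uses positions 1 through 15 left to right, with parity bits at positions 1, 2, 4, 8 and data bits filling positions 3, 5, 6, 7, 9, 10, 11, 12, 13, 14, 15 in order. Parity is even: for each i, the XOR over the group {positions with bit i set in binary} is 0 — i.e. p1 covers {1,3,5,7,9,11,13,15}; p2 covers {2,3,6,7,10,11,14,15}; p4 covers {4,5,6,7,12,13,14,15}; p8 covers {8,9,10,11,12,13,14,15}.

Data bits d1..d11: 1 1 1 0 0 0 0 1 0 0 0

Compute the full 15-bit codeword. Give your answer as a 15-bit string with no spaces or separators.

Place data at non-parity positions: p1 p2 1 p4 1 1 0 p8 0 0 0 1 0 0 0
p1 (pos 1,3,5,7,9,11,13,15): XOR of data positions = 1⊕1⊕0⊕0⊕0⊕0⊕0 = 0
p2 (pos 2,3,6,7,10,11,14,15): XOR of data positions = 1⊕1⊕0⊕0⊕0⊕0⊕0 = 0
p4 (pos 4,5,6,7,12,13,14,15): XOR of data positions = 1⊕1⊕0⊕1⊕0⊕0⊕0 = 1
p8 (pos 8,9,10,11,12,13,14,15): XOR of data positions = 0⊕0⊕0⊕1⊕0⊕0⊕0 = 1
Codeword: 001111010001000

001111010001000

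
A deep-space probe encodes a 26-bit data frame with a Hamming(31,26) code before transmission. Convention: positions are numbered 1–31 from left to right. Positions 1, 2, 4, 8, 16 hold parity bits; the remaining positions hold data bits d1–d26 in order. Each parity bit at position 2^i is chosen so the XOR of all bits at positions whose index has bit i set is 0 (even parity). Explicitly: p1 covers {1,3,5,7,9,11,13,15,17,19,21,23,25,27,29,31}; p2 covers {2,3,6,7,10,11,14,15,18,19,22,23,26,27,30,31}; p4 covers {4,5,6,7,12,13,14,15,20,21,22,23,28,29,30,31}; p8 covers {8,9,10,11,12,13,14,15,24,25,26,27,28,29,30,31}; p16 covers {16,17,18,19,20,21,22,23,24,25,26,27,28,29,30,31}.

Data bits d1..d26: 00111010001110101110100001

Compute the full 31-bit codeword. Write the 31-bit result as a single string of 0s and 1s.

1101011010100010110101110100001

Place data at non-parity positions: p1 p2 0 p4 0 1 1 p8 1 0 1 0 0 0 1 p16 1 1 0 1 0 1 1 1 0 1 0 0 0 0 1
p1 (pos 1,3,5,7,9,11,13,15,17,19,21,23,25,27,29,31): XOR of data positions = 0⊕0⊕1⊕1⊕1⊕0⊕1⊕1⊕0⊕0⊕1⊕0⊕0⊕0⊕1 = 1
p2 (pos 2,3,6,7,10,11,14,15,18,19,22,23,26,27,30,31): XOR of data positions = 0⊕1⊕1⊕0⊕1⊕0⊕1⊕1⊕0⊕1⊕1⊕1⊕0⊕0⊕1 = 1
p4 (pos 4,5,6,7,12,13,14,15,20,21,22,23,28,29,30,31): XOR of data positions = 0⊕1⊕1⊕0⊕0⊕0⊕1⊕1⊕0⊕1⊕1⊕0⊕0⊕0⊕1 = 1
p8 (pos 8,9,10,11,12,13,14,15,24,25,26,27,28,29,30,31): XOR of data positions = 1⊕0⊕1⊕0⊕0⊕0⊕1⊕1⊕0⊕1⊕0⊕0⊕0⊕0⊕1 = 0
p16 (pos 16,17,18,19,20,21,22,23,24,25,26,27,28,29,30,31): XOR of data positions = 1⊕1⊕0⊕1⊕0⊕1⊕1⊕1⊕0⊕1⊕0⊕0⊕0⊕0⊕1 = 0
Codeword: 1101011010100010110101110100001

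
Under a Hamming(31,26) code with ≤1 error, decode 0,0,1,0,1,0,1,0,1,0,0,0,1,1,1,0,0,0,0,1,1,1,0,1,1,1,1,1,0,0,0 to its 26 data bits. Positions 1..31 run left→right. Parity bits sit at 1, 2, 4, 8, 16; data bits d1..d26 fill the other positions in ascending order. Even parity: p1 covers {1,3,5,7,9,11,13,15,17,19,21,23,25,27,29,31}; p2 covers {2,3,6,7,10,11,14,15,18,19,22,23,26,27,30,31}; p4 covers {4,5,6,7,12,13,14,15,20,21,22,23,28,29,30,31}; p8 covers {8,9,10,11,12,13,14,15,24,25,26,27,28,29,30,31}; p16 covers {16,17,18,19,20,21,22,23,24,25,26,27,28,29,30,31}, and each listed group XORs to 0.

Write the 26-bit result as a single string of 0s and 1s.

11011000110000111011111000

s1 (pos 1,3,5,7,9,11,13,15,17,19,21,23,25,27,29,31): 0⊕1⊕1⊕1⊕1⊕0⊕1⊕1⊕0⊕0⊕1⊕0⊕1⊕1⊕0⊕0 = 1
s2 (pos 2,3,6,7,10,11,14,15,18,19,22,23,26,27,30,31): 0⊕1⊕0⊕1⊕0⊕0⊕1⊕1⊕0⊕0⊕1⊕0⊕1⊕1⊕0⊕0 = 1
s4 (pos 4,5,6,7,12,13,14,15,20,21,22,23,28,29,30,31): 0⊕1⊕0⊕1⊕0⊕1⊕1⊕1⊕1⊕1⊕1⊕0⊕1⊕0⊕0⊕0 = 1
s8 (pos 8,9,10,11,12,13,14,15,24,25,26,27,28,29,30,31): 0⊕1⊕0⊕0⊕0⊕1⊕1⊕1⊕1⊕1⊕1⊕1⊕1⊕0⊕0⊕0 = 1
s16 (pos 16,17,18,19,20,21,22,23,24,25,26,27,28,29,30,31): 0⊕0⊕0⊕0⊕1⊕1⊕1⊕0⊕1⊕1⊕1⊕1⊕1⊕0⊕0⊕0 = 0
Syndrome s16…s1 = 01111 → error at position 15.
Flip position 15: 0010101010001110000111011111000 → 0010101010001100000111011111000
Read data bits from positions 3,5,6,7,9,10,11,12,13,14,15,17,18,19,20,21,22,23,24,25,26,27,28,29,30,31: 11011000110000111011111000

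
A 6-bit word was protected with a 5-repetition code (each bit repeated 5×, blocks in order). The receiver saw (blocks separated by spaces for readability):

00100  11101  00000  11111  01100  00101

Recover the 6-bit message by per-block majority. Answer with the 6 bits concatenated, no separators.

010100

Block 1 (00100): 1 one → 0
Block 2 (11101): 4 ones → 1
Block 3 (00000): 0 ones → 0
Block 4 (11111): 5 ones → 1
Block 5 (01100): 2 ones → 0
Block 6 (00101): 2 ones → 0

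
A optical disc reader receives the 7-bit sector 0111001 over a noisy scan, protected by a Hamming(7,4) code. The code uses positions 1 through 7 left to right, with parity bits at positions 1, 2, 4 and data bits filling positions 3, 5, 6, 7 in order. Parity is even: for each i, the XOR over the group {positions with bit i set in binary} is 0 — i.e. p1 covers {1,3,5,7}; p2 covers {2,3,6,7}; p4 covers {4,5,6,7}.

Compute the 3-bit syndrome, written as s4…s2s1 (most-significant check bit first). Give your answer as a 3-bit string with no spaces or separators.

s1 (pos 1,3,5,7): 0⊕1⊕0⊕1 = 0
s2 (pos 2,3,6,7): 1⊕1⊕0⊕1 = 1
s4 (pos 4,5,6,7): 1⊕0⊕0⊕1 = 0
Syndrome s4…s1 = 010 → error at position 2.

010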